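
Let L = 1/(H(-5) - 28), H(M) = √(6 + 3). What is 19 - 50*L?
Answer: 21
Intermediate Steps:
H(M) = 3 (H(M) = √9 = 3)
L = -1/25 (L = 1/(3 - 28) = 1/(-25) = -1/25 ≈ -0.040000)
19 - 50*L = 19 - 50*(-1/25) = 19 + 2 = 21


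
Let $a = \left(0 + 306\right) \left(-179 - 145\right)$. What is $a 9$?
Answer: $-892296$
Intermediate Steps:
$a = -99144$ ($a = 306 \left(-324\right) = -99144$)
$a 9 = \left(-99144\right) 9 = -892296$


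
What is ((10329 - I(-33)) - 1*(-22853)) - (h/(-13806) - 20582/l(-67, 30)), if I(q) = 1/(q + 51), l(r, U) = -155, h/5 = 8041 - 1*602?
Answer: 35364324254/1069965 ≈ 33052.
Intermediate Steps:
h = 37195 (h = 5*(8041 - 1*602) = 5*(8041 - 602) = 5*7439 = 37195)
I(q) = 1/(51 + q)
((10329 - I(-33)) - 1*(-22853)) - (h/(-13806) - 20582/l(-67, 30)) = ((10329 - 1/(51 - 33)) - 1*(-22853)) - (37195/(-13806) - 20582/(-155)) = ((10329 - 1/18) + 22853) - (37195*(-1/13806) - 20582*(-1/155)) = ((10329 - 1*1/18) + 22853) - (-37195/13806 + 20582/155) = ((10329 - 1/18) + 22853) - 1*278389867/2139930 = (185921/18 + 22853) - 278389867/2139930 = 597275/18 - 278389867/2139930 = 35364324254/1069965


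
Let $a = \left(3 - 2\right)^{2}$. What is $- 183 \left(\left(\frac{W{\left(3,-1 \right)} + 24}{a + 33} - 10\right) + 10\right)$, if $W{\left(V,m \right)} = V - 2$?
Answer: $- \frac{4575}{34} \approx -134.56$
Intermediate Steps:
$a = 1$ ($a = 1^{2} = 1$)
$W{\left(V,m \right)} = -2 + V$ ($W{\left(V,m \right)} = V - 2 = -2 + V$)
$- 183 \left(\left(\frac{W{\left(3,-1 \right)} + 24}{a + 33} - 10\right) + 10\right) = - 183 \left(\left(\frac{\left(-2 + 3\right) + 24}{1 + 33} - 10\right) + 10\right) = - 183 \left(\left(\frac{1 + 24}{34} - 10\right) + 10\right) = - 183 \left(\left(25 \cdot \frac{1}{34} - 10\right) + 10\right) = - 183 \left(\left(\frac{25}{34} - 10\right) + 10\right) = - 183 \left(- \frac{315}{34} + 10\right) = \left(-183\right) \frac{25}{34} = - \frac{4575}{34}$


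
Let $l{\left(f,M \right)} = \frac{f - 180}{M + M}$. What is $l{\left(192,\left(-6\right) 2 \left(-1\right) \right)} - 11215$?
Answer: $- \frac{22429}{2} \approx -11215.0$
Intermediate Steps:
$l{\left(f,M \right)} = \frac{-180 + f}{2 M}$
$l{\left(192,\left(-6\right) 2 \left(-1\right) \right)} - 11215 = \frac{-180 + 192}{2 \left(-6\right) 2 \left(-1\right)} - 11215 = \frac{1}{2} \frac{1}{\left(-12\right) \left(-1\right)} 12 - 11215 = \frac{1}{2} \cdot \frac{1}{12} \cdot 12 - 11215 = \frac{1}{2} - 11215 = - \frac{22429}{2}$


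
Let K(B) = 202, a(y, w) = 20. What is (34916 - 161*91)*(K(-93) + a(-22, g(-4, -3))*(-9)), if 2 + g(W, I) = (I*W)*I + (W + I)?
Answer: 445830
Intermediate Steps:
g(W, I) = -2 + I + W + W*I² (g(W, I) = -2 + ((I*W)*I + (W + I)) = -2 + (W*I² + (I + W)) = -2 + (I + W + W*I²) = -2 + I + W + W*I²)
(34916 - 161*91)*(K(-93) + a(-22, g(-4, -3))*(-9)) = (34916 - 161*91)*(202 + 20*(-9)) = (34916 - 14651)*(202 - 180) = 20265*22 = 445830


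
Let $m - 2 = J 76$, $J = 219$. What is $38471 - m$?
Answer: $21825$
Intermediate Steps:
$m = 16646$ ($m = 2 + 219 \cdot 76 = 2 + 16644 = 16646$)
$38471 - m = 38471 - 16646 = 21825$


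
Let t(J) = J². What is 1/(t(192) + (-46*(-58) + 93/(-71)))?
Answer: 71/2806679 ≈ 2.5297e-5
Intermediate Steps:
1/(t(192) + (-46*(-58) + 93/(-71))) = 1/(192² + (-46*(-58) + 93/(-71))) = 1/(36864 + (2668 + 93*(-1/71))) = 1/(36864 + (2668 - 93/71)) = 1/(36864 + 189335/71) = 1/(2806679/71) = 71/2806679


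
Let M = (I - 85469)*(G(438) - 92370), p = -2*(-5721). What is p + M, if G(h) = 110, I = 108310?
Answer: -2107299218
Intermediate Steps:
p = 11442
M = -2107310660 (M = (108310 - 85469)*(110 - 92370) = 22841*(-92260) = -2107310660)
p + M = 11442 - 2107310660 = -2107299218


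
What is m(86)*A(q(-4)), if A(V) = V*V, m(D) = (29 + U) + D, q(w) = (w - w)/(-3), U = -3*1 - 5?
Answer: 0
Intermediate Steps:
U = -8 (U = -3 - 5 = -8)
q(w) = 0 (q(w) = 0*(-1/3) = 0)
m(D) = 21 + D (m(D) = (29 - 8) + D = 21 + D)
A(V) = V**2
m(86)*A(q(-4)) = (21 + 86)*0**2 = 107*0 = 0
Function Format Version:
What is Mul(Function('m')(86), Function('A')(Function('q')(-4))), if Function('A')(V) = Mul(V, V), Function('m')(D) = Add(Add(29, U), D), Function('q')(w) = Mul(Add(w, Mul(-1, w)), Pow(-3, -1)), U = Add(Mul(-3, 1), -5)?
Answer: 0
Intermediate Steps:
U = -8 (U = Add(-3, -5) = -8)
Function('q')(w) = 0 (Function('q')(w) = Mul(0, Rational(-1, 3)) = 0)
Function('m')(D) = Add(21, D) (Function('m')(D) = Add(Add(29, -8), D) = Add(21, D))
Function('A')(V) = Pow(V, 2)
Mul(Function('m')(86), Function('A')(Function('q')(-4))) = Mul(Add(21, 86), Pow(0, 2)) = Mul(107, 0) = 0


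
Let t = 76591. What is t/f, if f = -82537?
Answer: -76591/82537 ≈ -0.92796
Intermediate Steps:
t/f = 76591/(-82537) = 76591*(-1/82537) = -76591/82537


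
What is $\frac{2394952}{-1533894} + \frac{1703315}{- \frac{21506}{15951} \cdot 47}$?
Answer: $- \frac{20838836391930287}{775216222554} \approx -26881.0$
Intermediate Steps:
$\frac{2394952}{-1533894} + \frac{1703315}{- \frac{21506}{15951} \cdot 47} = 2394952 \left(- \frac{1}{1533894}\right) + \frac{1703315}{\left(-21506\right) \frac{1}{15951} \cdot 47} = - \frac{1197476}{766947} + \frac{1703315}{\left(- \frac{21506}{15951}\right) 47} = - \frac{1197476}{766947} + \frac{1703315}{- \frac{1010782}{15951}} = - \frac{1197476}{766947} + 1703315 \left(- \frac{15951}{1010782}\right) = - \frac{1197476}{766947} - \frac{27169577565}{1010782} = - \frac{20838836391930287}{775216222554}$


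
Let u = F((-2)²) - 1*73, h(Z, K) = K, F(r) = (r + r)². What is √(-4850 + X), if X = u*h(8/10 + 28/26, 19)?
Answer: I*√5021 ≈ 70.859*I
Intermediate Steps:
F(r) = 4*r² (F(r) = (2*r)² = 4*r²)
u = -9 (u = 4*((-2)²)² - 1*73 = 4*4² - 73 = 4*16 - 73 = 64 - 73 = -9)
X = -171 (X = -9*19 = -171)
√(-4850 + X) = √(-4850 - 171) = √(-5021) = I*√5021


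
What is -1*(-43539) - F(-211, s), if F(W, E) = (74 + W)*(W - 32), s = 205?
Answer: 10248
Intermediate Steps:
F(W, E) = (-32 + W)*(74 + W) (F(W, E) = (74 + W)*(-32 + W) = (-32 + W)*(74 + W))
-1*(-43539) - F(-211, s) = -1*(-43539) - (-2368 + (-211)² + 42*(-211)) = 43539 - (-2368 + 44521 - 8862) = 43539 - 1*33291 = 43539 - 33291 = 10248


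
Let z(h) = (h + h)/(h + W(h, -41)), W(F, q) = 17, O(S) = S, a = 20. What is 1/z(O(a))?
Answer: 37/40 ≈ 0.92500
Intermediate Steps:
z(h) = 2*h/(17 + h) (z(h) = (h + h)/(h + 17) = (2*h)/(17 + h) = 2*h/(17 + h))
1/z(O(a)) = 1/(2*20/(17 + 20)) = 1/(2*20/37) = 1/(2*20*(1/37)) = 1/(40/37) = 37/40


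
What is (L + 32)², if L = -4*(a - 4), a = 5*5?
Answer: 2704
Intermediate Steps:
a = 25
L = -84 (L = -4*(25 - 4) = -4*21 = -84)
(L + 32)² = (-84 + 32)² = (-52)² = 2704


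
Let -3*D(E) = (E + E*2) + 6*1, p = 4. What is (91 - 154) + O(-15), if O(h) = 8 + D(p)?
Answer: -61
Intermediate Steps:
D(E) = -2 - E (D(E) = -((E + E*2) + 6*1)/3 = -((E + 2*E) + 6)/3 = -(3*E + 6)/3 = -(6 + 3*E)/3 = -2 - E)
O(h) = 2 (O(h) = 8 + (-2 - 1*4) = 8 + (-2 - 4) = 8 - 6 = 2)
(91 - 154) + O(-15) = (91 - 154) + 2 = -63 + 2 = -61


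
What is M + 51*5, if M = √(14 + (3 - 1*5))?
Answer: 255 + 2*√3 ≈ 258.46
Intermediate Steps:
M = 2*√3 (M = √(14 + (3 - 5)) = √(14 - 2) = √12 = 2*√3 ≈ 3.4641)
M + 51*5 = 2*√3 + 51*5 = 2*√3 + 255 = 255 + 2*√3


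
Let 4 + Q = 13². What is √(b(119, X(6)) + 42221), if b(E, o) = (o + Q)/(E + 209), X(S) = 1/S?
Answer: √10220306037/492 ≈ 205.48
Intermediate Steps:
X(S) = 1/S
Q = 165 (Q = -4 + 13² = -4 + 169 = 165)
b(E, o) = (165 + o)/(209 + E) (b(E, o) = (o + 165)/(E + 209) = (165 + o)/(209 + E))
√(b(119, X(6)) + 42221) = √((165 + 1/6)/(209 + 119) + 42221) = √((165 + ⅙)/328 + 42221) = √((1/328)*(991/6) + 42221) = √(991/1968 + 42221) = √(83091919/1968) = √10220306037/492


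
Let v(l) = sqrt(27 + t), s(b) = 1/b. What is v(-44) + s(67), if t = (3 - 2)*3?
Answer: 1/67 + sqrt(30) ≈ 5.4921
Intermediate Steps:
t = 3 (t = 1*3 = 3)
v(l) = sqrt(30) (v(l) = sqrt(27 + 3) = sqrt(30))
v(-44) + s(67) = sqrt(30) + 1/67 = 1/67 + sqrt(30)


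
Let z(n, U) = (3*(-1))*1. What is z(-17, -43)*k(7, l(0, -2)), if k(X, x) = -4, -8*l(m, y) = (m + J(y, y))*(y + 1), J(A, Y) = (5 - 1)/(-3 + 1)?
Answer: 12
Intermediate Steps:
J(A, Y) = -2 (J(A, Y) = 4/(-2) = 4*(-½) = -2)
z(n, U) = -3 (z(n, U) = -3*1 = -3)
l(m, y) = -(1 + y)*(-2 + m)/8 (l(m, y) = -(m - 2)*(y + 1)/8 = -(-2 + m)*(1 + y)/8 = -(1 + y)*(-2 + m)/8)
z(-17, -43)*k(7, l(0, -2)) = -3*(-4) = 12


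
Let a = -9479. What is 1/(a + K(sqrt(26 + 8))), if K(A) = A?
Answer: -9479/89851407 - sqrt(34)/89851407 ≈ -0.00010556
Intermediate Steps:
1/(a + K(sqrt(26 + 8))) = 1/(-9479 + sqrt(26 + 8)) = 1/(-9479 + sqrt(34))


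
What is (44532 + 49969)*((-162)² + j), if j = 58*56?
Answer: 2787023492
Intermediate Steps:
j = 3248
(44532 + 49969)*((-162)² + j) = (44532 + 49969)*((-162)² + 3248) = 94501*(26244 + 3248) = 94501*29492 = 2787023492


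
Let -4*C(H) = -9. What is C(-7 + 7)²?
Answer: 81/16 ≈ 5.0625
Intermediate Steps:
C(H) = 9/4 (C(H) = -¼*(-9) = 9/4)
C(-7 + 7)² = (9/4)² = 81/16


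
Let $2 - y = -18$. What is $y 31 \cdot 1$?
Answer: $620$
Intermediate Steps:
$y = 20$ ($y = 2 - -18 = 2 + 18 = 20$)
$y 31 \cdot 1 = 20 \cdot 31 \cdot 1 = 620 \cdot 1 = 620$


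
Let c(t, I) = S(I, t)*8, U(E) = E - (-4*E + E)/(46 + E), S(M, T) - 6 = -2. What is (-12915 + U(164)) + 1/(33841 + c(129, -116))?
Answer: -2159176312/169365 ≈ -12749.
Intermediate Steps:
S(M, T) = 4 (S(M, T) = 6 - 2 = 4)
U(E) = E + 3*E/(46 + E) (U(E) = E - (-3*E)/(46 + E) = E - (-3)*E/(46 + E) = E + 3*E/(46 + E))
c(t, I) = 32 (c(t, I) = 4*8 = 32)
(-12915 + U(164)) + 1/(33841 + c(129, -116)) = (-12915 + 164*(49 + 164)/(46 + 164)) + 1/(33841 + 32) = (-12915 + 164*213/210) + 1/33873 = (-12915 + 164*(1/210)*213) + 1/33873 = (-12915 + 5822/35) + 1/33873 = -446203/35 + 1/33873 = -2159176312/169365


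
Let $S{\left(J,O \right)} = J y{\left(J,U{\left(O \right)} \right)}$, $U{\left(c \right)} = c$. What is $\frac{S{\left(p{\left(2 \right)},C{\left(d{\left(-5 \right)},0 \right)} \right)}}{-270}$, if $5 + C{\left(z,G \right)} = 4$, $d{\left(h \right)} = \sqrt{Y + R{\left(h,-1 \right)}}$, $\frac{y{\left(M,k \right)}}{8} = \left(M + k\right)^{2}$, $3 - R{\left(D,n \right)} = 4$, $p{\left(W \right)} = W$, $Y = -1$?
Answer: $- \frac{8}{135} \approx -0.059259$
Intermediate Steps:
$R{\left(D,n \right)} = -1$ ($R{\left(D,n \right)} = 3 - 4 = -1$)
$y{\left(M,k \right)} = 8 \left(M + k\right)^{2}$
$d{\left(h \right)} = i \sqrt{2}$ ($d{\left(h \right)} = \sqrt{-1 - 1} = \sqrt{-2} = i \sqrt{2}$)
$C{\left(z,G \right)} = -1$ ($C{\left(z,G \right)} = -5 + 4 = -1$)
$S{\left(J,O \right)} = 8 J \left(J + O\right)^{2}$ ($S{\left(J,O \right)} = J 8 \left(J + O\right)^{2} = 8 J \left(J + O\right)^{2}$)
$\frac{S{\left(p{\left(2 \right)},C{\left(d{\left(-5 \right)},0 \right)} \right)}}{-270} = \frac{8 \cdot 2 \left(2 - 1\right)^{2}}{-270} = 8 \cdot 2 \cdot 1^{2} \left(- \frac{1}{270}\right) = 8 \cdot 2 \cdot 1 \left(- \frac{1}{270}\right) = 16 \left(- \frac{1}{270}\right) = - \frac{8}{135}$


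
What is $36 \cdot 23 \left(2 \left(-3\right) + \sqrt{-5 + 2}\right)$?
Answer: $-4968 + 828 i \sqrt{3} \approx -4968.0 + 1434.1 i$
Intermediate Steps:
$36 \cdot 23 \left(2 \left(-3\right) + \sqrt{-5 + 2}\right) = 828 \left(-6 + \sqrt{-3}\right) = 828 \left(-6 + i \sqrt{3}\right) = -4968 + 828 i \sqrt{3}$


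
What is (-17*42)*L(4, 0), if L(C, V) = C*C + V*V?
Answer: -11424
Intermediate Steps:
L(C, V) = C² + V²
(-17*42)*L(4, 0) = (-17*42)*(4² + 0²) = -714*(16 + 0) = -714*16 = -11424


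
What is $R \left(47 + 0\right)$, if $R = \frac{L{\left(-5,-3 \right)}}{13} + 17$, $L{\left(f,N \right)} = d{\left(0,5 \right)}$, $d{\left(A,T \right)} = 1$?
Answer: $\frac{10434}{13} \approx 802.62$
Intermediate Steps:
$L{\left(f,N \right)} = 1$
$R = \frac{222}{13}$ ($R = 1 \cdot \frac{1}{13} + 17 = \frac{1}{13} + 17 = \frac{222}{13} \approx 17.077$)
$R \left(47 + 0\right) = \frac{222 \left(47 + 0\right)}{13} = \frac{222}{13} \cdot 47 = \frac{10434}{13}$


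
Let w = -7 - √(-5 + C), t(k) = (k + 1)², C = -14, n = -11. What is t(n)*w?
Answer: -700 - 100*I*√19 ≈ -700.0 - 435.89*I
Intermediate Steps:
t(k) = (1 + k)²
w = -7 - I*√19 (w = -7 - √(-5 - 14) = -7 - √(-19) = -7 - I*√19 ≈ -7.0 - 4.3589*I)
t(n)*w = (1 - 11)²*(-7 - I*√19) = (-10)²*(-7 - I*√19) = 100*(-7 - I*√19) = -700 - 100*I*√19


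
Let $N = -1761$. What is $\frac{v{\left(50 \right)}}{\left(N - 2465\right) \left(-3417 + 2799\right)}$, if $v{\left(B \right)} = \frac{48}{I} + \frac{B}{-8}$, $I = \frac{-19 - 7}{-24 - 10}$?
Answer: $\frac{2939}{135806736} \approx 2.1641 \cdot 10^{-5}$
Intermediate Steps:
$I = \frac{13}{17}$ ($I = - \frac{26}{-34} = \left(-26\right) \left(- \frac{1}{34}\right) = \frac{13}{17} \approx 0.76471$)
$v{\left(B \right)} = \frac{816}{13} - \frac{B}{8}$ ($v{\left(B \right)} = \frac{48}{\frac{13}{17}} + \frac{B}{-8} = 48 \cdot \frac{17}{13} + B \left(- \frac{1}{8}\right) = \frac{816}{13} - \frac{B}{8}$)
$\frac{v{\left(50 \right)}}{\left(N - 2465\right) \left(-3417 + 2799\right)} = \frac{\frac{816}{13} - \frac{25}{4}}{\left(-1761 - 2465\right) \left(-3417 + 2799\right)} = \frac{\frac{816}{13} - \frac{25}{4}}{\left(-4226\right) \left(-618\right)} = \frac{2939}{52 \cdot 2611668} = \frac{2939}{52} \cdot \frac{1}{2611668} = \frac{2939}{135806736}$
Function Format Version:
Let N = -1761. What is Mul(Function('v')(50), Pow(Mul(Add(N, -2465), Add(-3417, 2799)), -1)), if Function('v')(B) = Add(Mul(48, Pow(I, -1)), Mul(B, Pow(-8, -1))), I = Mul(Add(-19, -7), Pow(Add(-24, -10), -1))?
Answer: Rational(2939, 135806736) ≈ 2.1641e-5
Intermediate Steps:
I = Rational(13, 17) (I = Mul(-26, Pow(-34, -1)) = Mul(-26, Rational(-1, 34)) = Rational(13, 17) ≈ 0.76471)
Function('v')(B) = Add(Rational(816, 13), Mul(Rational(-1, 8), B)) (Function('v')(B) = Add(Mul(48, Pow(Rational(13, 17), -1)), Mul(B, Pow(-8, -1))) = Add(Mul(48, Rational(17, 13)), Mul(B, Rational(-1, 8))) = Add(Rational(816, 13), Mul(Rational(-1, 8), B)))
Mul(Function('v')(50), Pow(Mul(Add(N, -2465), Add(-3417, 2799)), -1)) = Mul(Add(Rational(816, 13), Mul(Rational(-1, 8), 50)), Pow(Mul(Add(-1761, -2465), Add(-3417, 2799)), -1)) = Mul(Add(Rational(816, 13), Rational(-25, 4)), Pow(Mul(-4226, -618), -1)) = Mul(Rational(2939, 52), Pow(2611668, -1)) = Mul(Rational(2939, 52), Rational(1, 2611668)) = Rational(2939, 135806736)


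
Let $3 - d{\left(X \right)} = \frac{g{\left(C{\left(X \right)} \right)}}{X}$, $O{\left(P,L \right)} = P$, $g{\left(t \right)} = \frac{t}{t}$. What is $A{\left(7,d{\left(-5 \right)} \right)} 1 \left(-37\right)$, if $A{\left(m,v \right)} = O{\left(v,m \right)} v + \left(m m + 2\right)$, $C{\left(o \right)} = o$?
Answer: $- \frac{56647}{25} \approx -2265.9$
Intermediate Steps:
$g{\left(t \right)} = 1$
$d{\left(X \right)} = 3 - \frac{1}{X}$ ($d{\left(X \right)} = 3 - 1 \frac{1}{X} = 3 - \frac{1}{X}$)
$A{\left(m,v \right)} = 2 + m^{2} + v^{2}$ ($A{\left(m,v \right)} = v v + \left(m m + 2\right) = v^{2} + \left(m^{2} + 2\right) = v^{2} + \left(2 + m^{2}\right) = 2 + m^{2} + v^{2}$)
$A{\left(7,d{\left(-5 \right)} \right)} 1 \left(-37\right) = \left(2 + 7^{2} + \left(3 - \frac{1}{-5}\right)^{2}\right) 1 \left(-37\right) = \left(2 + 49 + \left(3 - - \frac{1}{5}\right)^{2}\right) 1 \left(-37\right) = \left(2 + 49 + \left(3 + \frac{1}{5}\right)^{2}\right) 1 \left(-37\right) = \left(2 + 49 + \left(\frac{16}{5}\right)^{2}\right) 1 \left(-37\right) = \left(2 + 49 + \frac{256}{25}\right) 1 \left(-37\right) = \frac{1531}{25} \cdot 1 \left(-37\right) = \frac{1531}{25} \left(-37\right) = - \frac{56647}{25}$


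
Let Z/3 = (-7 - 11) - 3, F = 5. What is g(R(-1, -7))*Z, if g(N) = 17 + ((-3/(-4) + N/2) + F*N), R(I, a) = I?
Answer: -3087/4 ≈ -771.75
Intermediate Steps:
Z = -63 (Z = 3*((-7 - 11) - 3) = 3*(-18 - 3) = 3*(-21) = -63)
g(N) = 71/4 + 11*N/2 (g(N) = 17 + ((-3/(-4) + N/2) + 5*N) = 17 + ((-3*(-1/4) + N*(1/2)) + 5*N) = 17 + ((3/4 + N/2) + 5*N) = 17 + (3/4 + 11*N/2) = 71/4 + 11*N/2)
g(R(-1, -7))*Z = (71/4 + (11/2)*(-1))*(-63) = (71/4 - 11/2)*(-63) = (49/4)*(-63) = -3087/4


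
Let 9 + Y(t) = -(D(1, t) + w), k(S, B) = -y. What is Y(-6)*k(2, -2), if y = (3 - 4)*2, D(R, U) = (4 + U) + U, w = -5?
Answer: 8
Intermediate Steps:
D(R, U) = 4 + 2*U
y = -2 (y = -1*2 = -2)
k(S, B) = 2 (k(S, B) = -1*(-2) = 2)
Y(t) = -8 - 2*t (Y(t) = -9 - ((4 + 2*t) - 5) = -9 - (-1 + 2*t) = -9 + (1 - 2*t) = -8 - 2*t)
Y(-6)*k(2, -2) = (-8 - 2*(-6))*2 = (-8 + 12)*2 = 4*2 = 8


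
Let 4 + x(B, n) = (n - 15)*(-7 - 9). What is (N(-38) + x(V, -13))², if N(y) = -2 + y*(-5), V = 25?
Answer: 399424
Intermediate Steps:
x(B, n) = 236 - 16*n (x(B, n) = -4 + (n - 15)*(-7 - 9) = -4 + (-15 + n)*(-16) = -4 + (240 - 16*n) = 236 - 16*n)
N(y) = -2 - 5*y
(N(-38) + x(V, -13))² = ((-2 - 5*(-38)) + (236 - 16*(-13)))² = ((-2 + 190) + (236 + 208))² = (188 + 444)² = 632² = 399424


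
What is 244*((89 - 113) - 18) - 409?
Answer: -10657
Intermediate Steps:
244*((89 - 113) - 18) - 409 = 244*(-24 - 18) - 409 = 244*(-42) - 409 = -10248 - 409 = -10657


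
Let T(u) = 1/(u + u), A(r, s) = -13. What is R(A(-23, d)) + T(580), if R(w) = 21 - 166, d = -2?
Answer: -168199/1160 ≈ -145.00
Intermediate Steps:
T(u) = 1/(2*u)
R(w) = -145
R(A(-23, d)) + T(580) = -145 + (1/2)/580 = -145 + (1/2)*(1/580) = -145 + 1/1160 = -168199/1160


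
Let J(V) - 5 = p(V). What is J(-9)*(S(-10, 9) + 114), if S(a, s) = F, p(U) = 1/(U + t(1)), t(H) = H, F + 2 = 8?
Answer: 585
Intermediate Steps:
F = 6 (F = -2 + 8 = 6)
p(U) = 1/(1 + U) (p(U) = 1/(U + 1) = 1/(1 + U))
J(V) = 5 + 1/(1 + V)
S(a, s) = 6
J(-9)*(S(-10, 9) + 114) = ((6 + 5*(-9))/(1 - 9))*(6 + 114) = ((6 - 45)/(-8))*120 = -1/8*(-39)*120 = (39/8)*120 = 585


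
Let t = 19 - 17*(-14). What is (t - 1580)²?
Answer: 1750329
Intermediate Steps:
t = 257 (t = 19 + 238 = 257)
(t - 1580)² = (257 - 1580)² = (-1323)² = 1750329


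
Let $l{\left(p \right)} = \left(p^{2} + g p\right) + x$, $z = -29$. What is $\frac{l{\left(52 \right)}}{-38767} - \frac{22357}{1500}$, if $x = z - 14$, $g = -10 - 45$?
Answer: $- \frac{866415319}{58150500} \approx -14.9$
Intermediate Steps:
$g = -55$ ($g = -10 - 45 = -55$)
$x = -43$ ($x = -29 - 14 = -43$)
$l{\left(p \right)} = -43 + p^{2} - 55 p$ ($l{\left(p \right)} = \left(p^{2} - 55 p\right) - 43 = -43 + p^{2} - 55 p$)
$\frac{l{\left(52 \right)}}{-38767} - \frac{22357}{1500} = \frac{-43 + 52^{2} - 2860}{-38767} - \frac{22357}{1500} = \left(-43 + 2704 - 2860\right) \left(- \frac{1}{38767}\right) - \frac{22357}{1500} = \left(-199\right) \left(- \frac{1}{38767}\right) - \frac{22357}{1500} = \frac{199}{38767} - \frac{22357}{1500} = - \frac{866415319}{58150500}$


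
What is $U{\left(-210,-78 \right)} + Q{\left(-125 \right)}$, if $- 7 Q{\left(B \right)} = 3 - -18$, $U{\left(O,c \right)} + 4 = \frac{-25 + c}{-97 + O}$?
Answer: $- \frac{2046}{307} \approx -6.6645$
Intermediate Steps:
$U{\left(O,c \right)} = -4 + \frac{-25 + c}{-97 + O}$
$Q{\left(B \right)} = -3$ ($Q{\left(B \right)} = - \frac{3 - -18}{7} = - \frac{3 + 18}{7} = \left(- \frac{1}{7}\right) 21 = -3$)
$U{\left(-210,-78 \right)} + Q{\left(-125 \right)} = \frac{363 - 78 - -840}{-97 - 210} - 3 = \frac{363 - 78 + 840}{-307} - 3 = \left(- \frac{1}{307}\right) 1125 - 3 = - \frac{1125}{307} - 3 = - \frac{2046}{307}$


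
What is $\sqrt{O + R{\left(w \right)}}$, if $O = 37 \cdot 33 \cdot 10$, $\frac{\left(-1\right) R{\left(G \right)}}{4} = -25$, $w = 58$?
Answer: $\sqrt{12310} \approx 110.95$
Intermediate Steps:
$R{\left(G \right)} = 100$ ($R{\left(G \right)} = \left(-4\right) \left(-25\right) = 100$)
$O = 12210$ ($O = 1221 \cdot 10 = 12210$)
$\sqrt{O + R{\left(w \right)}} = \sqrt{12210 + 100} = \sqrt{12310}$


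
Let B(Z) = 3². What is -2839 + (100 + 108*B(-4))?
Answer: -1767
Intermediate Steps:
B(Z) = 9
-2839 + (100 + 108*B(-4)) = -2839 + (100 + 108*9) = -2839 + (100 + 972) = -2839 + 1072 = -1767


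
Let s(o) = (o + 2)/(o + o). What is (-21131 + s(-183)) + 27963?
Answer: 2500693/366 ≈ 6832.5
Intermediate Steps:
s(o) = (2 + o)/(2*o) (s(o) = (2 + o)/((2*o)) = (2 + o)*(1/(2*o)) = (2 + o)/(2*o))
(-21131 + s(-183)) + 27963 = (-21131 + (½)*(2 - 183)/(-183)) + 27963 = (-21131 + (½)*(-1/183)*(-181)) + 27963 = (-21131 + 181/366) + 27963 = -7733765/366 + 27963 = 2500693/366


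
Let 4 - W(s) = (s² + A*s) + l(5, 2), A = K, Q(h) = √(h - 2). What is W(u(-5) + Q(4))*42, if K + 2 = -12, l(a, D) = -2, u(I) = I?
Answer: -3822 + 1008*√2 ≈ -2396.5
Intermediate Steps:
Q(h) = √(-2 + h)
K = -14 (K = -2 - 12 = -14)
A = -14
W(s) = 6 - s² + 14*s (W(s) = 4 - ((s² - 14*s) - 2) = 4 - (-2 + s² - 14*s) = 4 + (2 - s² + 14*s) = 6 - s² + 14*s)
W(u(-5) + Q(4))*42 = (6 - (-5 + √(-2 + 4))² + 14*(-5 + √(-2 + 4)))*42 = (6 - (-5 + √2)² + 14*(-5 + √2))*42 = (6 - (-5 + √2)² + (-70 + 14*√2))*42 = (-64 - (-5 + √2)² + 14*√2)*42 = -2688 - 42*(-5 + √2)² + 588*√2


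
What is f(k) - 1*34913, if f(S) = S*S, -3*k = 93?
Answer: -33952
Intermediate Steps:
k = -31 (k = -1/3*93 = -31)
f(S) = S**2
f(k) - 1*34913 = (-31)**2 - 1*34913 = 961 - 34913 = -33952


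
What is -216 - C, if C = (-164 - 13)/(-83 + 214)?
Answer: -28119/131 ≈ -214.65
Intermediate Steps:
C = -177/131 ≈ -1.3511
-216 - C = -216 - 1*(-177/131) = -216 + 177/131 = -28119/131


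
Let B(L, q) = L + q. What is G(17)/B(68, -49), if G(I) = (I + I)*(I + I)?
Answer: 1156/19 ≈ 60.842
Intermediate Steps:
G(I) = 4*I² (G(I) = (2*I)*(2*I) = 4*I²)
G(17)/B(68, -49) = (4*17²)/(68 - 49) = (4*289)/19 = 1156*(1/19) = 1156/19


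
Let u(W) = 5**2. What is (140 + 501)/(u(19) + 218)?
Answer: 641/243 ≈ 2.6379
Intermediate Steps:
u(W) = 25
(140 + 501)/(u(19) + 218) = (140 + 501)/(25 + 218) = 641/243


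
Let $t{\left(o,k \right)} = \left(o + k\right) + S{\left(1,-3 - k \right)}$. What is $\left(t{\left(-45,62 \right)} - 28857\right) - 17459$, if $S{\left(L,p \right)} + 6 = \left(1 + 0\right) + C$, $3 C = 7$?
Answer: $- \frac{138905}{3} \approx -46302.0$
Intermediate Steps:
$C = \frac{7}{3}$ ($C = \frac{1}{3} \cdot 7 = \frac{7}{3} \approx 2.3333$)
$S{\left(L,p \right)} = - \frac{8}{3}$ ($S{\left(L,p \right)} = -6 + \left(\left(1 + 0\right) + \frac{7}{3}\right) = -6 + \left(1 + \frac{7}{3}\right) = -6 + \frac{10}{3} = - \frac{8}{3}$)
$t{\left(o,k \right)} = - \frac{8}{3} + k + o$ ($t{\left(o,k \right)} = \left(o + k\right) - \frac{8}{3} = \left(k + o\right) - \frac{8}{3} = - \frac{8}{3} + k + o$)
$\left(t{\left(-45,62 \right)} - 28857\right) - 17459 = \left(\left(- \frac{8}{3} + 62 - 45\right) - 28857\right) - 17459 = \left(\frac{43}{3} - 28857\right) - 17459 = - \frac{86528}{3} - 17459 = - \frac{138905}{3}$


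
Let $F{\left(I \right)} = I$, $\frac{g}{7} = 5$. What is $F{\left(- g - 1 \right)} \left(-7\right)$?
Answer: $252$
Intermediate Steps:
$g = 35$ ($g = 7 \cdot 5 = 35$)
$F{\left(- g - 1 \right)} \left(-7\right) = \left(\left(-1\right) 35 - 1\right) \left(-7\right) = \left(-35 - 1\right) \left(-7\right) = \left(-36\right) \left(-7\right) = 252$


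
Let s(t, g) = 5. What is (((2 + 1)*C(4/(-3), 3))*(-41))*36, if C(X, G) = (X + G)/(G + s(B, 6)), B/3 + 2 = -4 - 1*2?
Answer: -1845/2 ≈ -922.50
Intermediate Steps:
B = -24 (B = -6 + 3*(-4 - 1*2) = -6 + 3*(-4 - 2) = -6 + 3*(-6) = -6 - 18 = -24)
C(X, G) = (G + X)/(5 + G) (C(X, G) = (X + G)/(G + 5) = (G + X)/(5 + G))
(((2 + 1)*C(4/(-3), 3))*(-41))*36 = (((2 + 1)*((3 + 4/(-3))/(5 + 3)))*(-41))*36 = ((3*((3 + 4*(-⅓))/8))*(-41))*36 = ((3*((3 - 4/3)/8))*(-41))*36 = ((3*((⅛)*(5/3)))*(-41))*36 = ((3*(5/24))*(-41))*36 = ((5/8)*(-41))*36 = -205/8*36 = -1845/2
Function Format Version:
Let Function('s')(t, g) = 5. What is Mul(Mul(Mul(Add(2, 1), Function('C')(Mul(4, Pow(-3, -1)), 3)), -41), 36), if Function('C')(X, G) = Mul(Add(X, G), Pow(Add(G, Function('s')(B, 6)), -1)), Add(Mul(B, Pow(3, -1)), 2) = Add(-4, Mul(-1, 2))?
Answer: Rational(-1845, 2) ≈ -922.50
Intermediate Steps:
B = -24 (B = Add(-6, Mul(3, Add(-4, Mul(-1, 2)))) = Add(-6, Mul(3, Add(-4, -2))) = Add(-6, Mul(3, -6)) = Add(-6, -18) = -24)
Function('C')(X, G) = Mul(Pow(Add(5, G), -1), Add(G, X)) (Function('C')(X, G) = Mul(Add(X, G), Pow(Add(G, 5), -1)) = Mul(Add(G, X), Pow(Add(5, G), -1)) = Mul(Pow(Add(5, G), -1), Add(G, X)))
Mul(Mul(Mul(Add(2, 1), Function('C')(Mul(4, Pow(-3, -1)), 3)), -41), 36) = Mul(Mul(Mul(Add(2, 1), Mul(Pow(Add(5, 3), -1), Add(3, Mul(4, Pow(-3, -1))))), -41), 36) = Mul(Mul(Mul(3, Mul(Pow(8, -1), Add(3, Mul(4, Rational(-1, 3))))), -41), 36) = Mul(Mul(Mul(3, Mul(Rational(1, 8), Add(3, Rational(-4, 3)))), -41), 36) = Mul(Mul(Mul(3, Mul(Rational(1, 8), Rational(5, 3))), -41), 36) = Mul(Mul(Mul(3, Rational(5, 24)), -41), 36) = Mul(Mul(Rational(5, 8), -41), 36) = Mul(Rational(-205, 8), 36) = Rational(-1845, 2)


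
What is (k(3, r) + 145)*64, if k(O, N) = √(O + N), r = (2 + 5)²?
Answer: 9280 + 128*√13 ≈ 9741.5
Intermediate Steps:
r = 49 (r = 7² = 49)
k(O, N) = √(N + O)
(k(3, r) + 145)*64 = (√(49 + 3) + 145)*64 = (√52 + 145)*64 = (2*√13 + 145)*64 = (145 + 2*√13)*64 = 9280 + 128*√13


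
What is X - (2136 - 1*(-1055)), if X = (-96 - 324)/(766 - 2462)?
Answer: -1352879/424 ≈ -3190.8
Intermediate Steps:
X = 105/424 (X = -420/(-1696) = -420*(-1/1696) = 105/424 ≈ 0.24764)
X - (2136 - 1*(-1055)) = 105/424 - (2136 - 1*(-1055)) = 105/424 - (2136 + 1055) = 105/424 - 1*3191 = 105/424 - 3191 = -1352879/424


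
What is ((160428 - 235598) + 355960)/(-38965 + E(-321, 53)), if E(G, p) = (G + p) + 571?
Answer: -140395/19331 ≈ -7.2627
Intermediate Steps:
E(G, p) = 571 + G + p
((160428 - 235598) + 355960)/(-38965 + E(-321, 53)) = ((160428 - 235598) + 355960)/(-38965 + (571 - 321 + 53)) = (-75170 + 355960)/(-38965 + 303) = 280790/(-38662) = 280790*(-1/38662) = -140395/19331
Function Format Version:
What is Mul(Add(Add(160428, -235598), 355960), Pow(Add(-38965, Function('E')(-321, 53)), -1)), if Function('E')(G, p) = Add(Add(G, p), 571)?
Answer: Rational(-140395, 19331) ≈ -7.2627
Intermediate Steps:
Function('E')(G, p) = Add(571, G, p)
Mul(Add(Add(160428, -235598), 355960), Pow(Add(-38965, Function('E')(-321, 53)), -1)) = Mul(Add(Add(160428, -235598), 355960), Pow(Add(-38965, Add(571, -321, 53)), -1)) = Mul(Add(-75170, 355960), Pow(Add(-38965, 303), -1)) = Mul(280790, Pow(-38662, -1)) = Mul(280790, Rational(-1, 38662)) = Rational(-140395, 19331)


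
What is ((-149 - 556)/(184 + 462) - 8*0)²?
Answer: 497025/417316 ≈ 1.1910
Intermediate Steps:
((-149 - 556)/(184 + 462) - 8*0)² = (-705/646 + 0)² = (-705/646)² = 497025/417316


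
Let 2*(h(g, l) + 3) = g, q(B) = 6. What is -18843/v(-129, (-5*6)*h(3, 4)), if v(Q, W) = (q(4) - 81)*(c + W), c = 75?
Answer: 6281/3000 ≈ 2.0937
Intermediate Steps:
h(g, l) = -3 + g/2
v(Q, W) = -5625 - 75*W (v(Q, W) = (6 - 81)*(75 + W) = -75*(75 + W) = -5625 - 75*W)
-18843/v(-129, (-5*6)*h(3, 4)) = -18843/(-5625 - 75*(-5*6)*(-3 + (½)*3)) = -18843/(-5625 - (-2250)*(-3 + 3/2)) = -18843/(-5625 - (-2250)*(-3)/2) = -18843/(-5625 - 75*45) = -18843/(-5625 - 3375) = -18843/(-9000) = -18843*(-1/9000) = 6281/3000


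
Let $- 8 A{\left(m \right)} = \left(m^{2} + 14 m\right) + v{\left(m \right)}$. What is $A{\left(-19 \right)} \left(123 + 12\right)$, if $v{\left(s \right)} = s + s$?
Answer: $- \frac{7695}{8} \approx -961.88$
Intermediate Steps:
$v{\left(s \right)} = 2 s$
$A{\left(m \right)} = - 2 m - \frac{m^{2}}{8}$ ($A{\left(m \right)} = - \frac{\left(m^{2} + 14 m\right) + 2 m}{8} = - \frac{m^{2} + 16 m}{8} = - 2 m - \frac{m^{2}}{8}$)
$A{\left(-19 \right)} \left(123 + 12\right) = \frac{1}{8} \left(-19\right) \left(-16 - -19\right) \left(123 + 12\right) = \frac{1}{8} \left(-19\right) \left(-16 + 19\right) 135 = \frac{1}{8} \left(-19\right) 3 \cdot 135 = \left(- \frac{57}{8}\right) 135 = - \frac{7695}{8}$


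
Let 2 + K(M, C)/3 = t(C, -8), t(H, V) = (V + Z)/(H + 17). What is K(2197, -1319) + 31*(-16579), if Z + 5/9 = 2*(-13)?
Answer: -2007507919/3906 ≈ -5.1396e+5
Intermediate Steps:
Z = -239/9 (Z = -5/9 + 2*(-13) = -5/9 - 26 = -239/9 ≈ -26.556)
t(H, V) = (-239/9 + V)/(17 + H) (t(H, V) = (V - 239/9)/(H + 17) = (-239/9 + V)/(17 + H))
K(M, C) = -6 - 311/(3*(17 + C)) (K(M, C) = -6 + 3*((-239/9 - 8)/(17 + C)) = -6 + 3*(-311/9/(17 + C)) = -6 + 3*(-311/(9*(17 + C))) = -6 - 311/(3*(17 + C)))
K(2197, -1319) + 31*(-16579) = (-617 - 18*(-1319))/(3*(17 - 1319)) + 31*(-16579) = (⅓)*(-617 + 23742)/(-1302) - 513949 = (⅓)*(-1/1302)*23125 - 513949 = -23125/3906 - 513949 = -2007507919/3906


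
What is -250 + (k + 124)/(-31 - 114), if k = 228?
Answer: -36602/145 ≈ -252.43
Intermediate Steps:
-250 + (k + 124)/(-31 - 114) = -250 + (228 + 124)/(-31 - 114) = -250 + 352/(-145) = -250 + 352*(-1/145) = -250 - 352/145 = -36602/145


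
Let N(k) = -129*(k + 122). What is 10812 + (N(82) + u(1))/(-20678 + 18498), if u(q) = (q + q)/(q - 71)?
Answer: 825876661/76300 ≈ 10824.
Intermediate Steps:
u(q) = 2*q/(-71 + q) (u(q) = (2*q)/(-71 + q) = 2*q/(-71 + q))
N(k) = -15738 - 129*k (N(k) = -129*(122 + k) = -15738 - 129*k)
10812 + (N(82) + u(1))/(-20678 + 18498) = 10812 + ((-15738 - 129*82) + 2*1/(-71 + 1))/(-20678 + 18498) = 10812 + ((-15738 - 10578) + 2*1/(-70))/(-2180) = 10812 + (-26316 + 2*1*(-1/70))*(-1/2180) = 10812 + (-26316 - 1/35)*(-1/2180) = 10812 - 921061/35*(-1/2180) = 10812 + 921061/76300 = 825876661/76300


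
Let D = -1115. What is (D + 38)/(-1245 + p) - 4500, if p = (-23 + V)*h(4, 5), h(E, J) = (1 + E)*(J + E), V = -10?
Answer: -4094641/910 ≈ -4499.6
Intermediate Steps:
h(E, J) = (1 + E)*(E + J)
p = -1485 (p = (-23 - 10)*(4 + 5 + 4² + 4*5) = -33*(4 + 5 + 16 + 20) = -33*45 = -1485)
(D + 38)/(-1245 + p) - 4500 = (-1115 + 38)/(-1245 - 1485) - 4500 = -1077/(-2730) - 4500 = -1077*(-1/2730) - 4500 = 359/910 - 4500 = -4094641/910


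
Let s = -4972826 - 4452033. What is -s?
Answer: 9424859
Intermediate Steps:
s = -9424859
-s = -1*(-9424859) = 9424859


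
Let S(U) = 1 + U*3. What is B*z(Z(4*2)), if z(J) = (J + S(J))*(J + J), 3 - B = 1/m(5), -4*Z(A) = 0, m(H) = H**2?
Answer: 0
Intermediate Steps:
Z(A) = 0 (Z(A) = -1/4*0 = 0)
B = 74/25 (B = 3 - 1/(5**2) = 3 - 1/25 = 74/25 ≈ 2.9600)
S(U) = 1 + 3*U
z(J) = 2*J*(1 + 4*J) (z(J) = (J + (1 + 3*J))*(J + J) = (1 + 4*J)*(2*J) = 2*J*(1 + 4*J))
B*z(Z(4*2)) = 74*(2*0*(1 + 4*0))/25 = 74*(2*0*(1 + 0))/25 = 74*(2*0*1)/25 = (74/25)*0 = 0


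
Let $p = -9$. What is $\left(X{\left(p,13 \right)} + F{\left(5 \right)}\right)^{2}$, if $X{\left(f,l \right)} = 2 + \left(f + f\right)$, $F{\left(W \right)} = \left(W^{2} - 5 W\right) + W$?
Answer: $121$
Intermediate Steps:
$F{\left(W \right)} = W^{2} - 4 W$
$X{\left(f,l \right)} = 2 + 2 f$
$\left(X{\left(p,13 \right)} + F{\left(5 \right)}\right)^{2} = \left(\left(2 + 2 \left(-9\right)\right) + 5 \left(-4 + 5\right)\right)^{2} = \left(\left(2 - 18\right) + 5 \cdot 1\right)^{2} = \left(-16 + 5\right)^{2} = \left(-11\right)^{2} = 121$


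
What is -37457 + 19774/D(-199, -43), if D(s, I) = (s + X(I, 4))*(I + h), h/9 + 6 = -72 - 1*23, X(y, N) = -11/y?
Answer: -152370755331/4067896 ≈ -37457.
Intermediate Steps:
h = -909 (h = -54 + 9*(-72 - 1*23) = -54 + 9*(-72 - 23) = -54 + 9*(-95) = -54 - 855 = -909)
D(s, I) = (-909 + I)*(s - 11/I) (D(s, I) = (s - 11/I)*(I - 909) = (s - 11/I)*(-909 + I) = (-909 + I)*(s - 11/I))
-37457 + 19774/D(-199, -43) = -37457 + 19774/(-11 - 909*(-199) + 9999/(-43) - 43*(-199)) = -37457 + 19774/(-11 + 180891 + 9999*(-1/43) + 8557) = -37457 + 19774/(-11 + 180891 - 9999/43 + 8557) = -37457 + 19774/(8135792/43) = -37457 + 19774*(43/8135792) = -37457 + 425141/4067896 = -152370755331/4067896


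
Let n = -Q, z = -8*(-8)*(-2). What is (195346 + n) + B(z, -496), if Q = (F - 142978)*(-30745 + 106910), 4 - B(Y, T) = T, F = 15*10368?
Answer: -955065584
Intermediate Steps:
F = 155520
z = -128 (z = 64*(-2) = -128)
B(Y, T) = 4 - T
Q = 955261430 (Q = (155520 - 142978)*(-30745 + 106910) = 12542*76165 = 955261430)
n = -955261430 (n = -1*955261430 = -955261430)
(195346 + n) + B(z, -496) = (195346 - 955261430) + (4 - 1*(-496)) = -955066084 + (4 + 496) = -955066084 + 500 = -955065584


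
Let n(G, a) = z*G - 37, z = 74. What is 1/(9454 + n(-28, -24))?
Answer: 1/7345 ≈ 0.00013615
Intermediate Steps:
n(G, a) = -37 + 74*G (n(G, a) = 74*G - 37 = -37 + 74*G)
1/(9454 + n(-28, -24)) = 1/(9454 + (-37 + 74*(-28))) = 1/(9454 + (-37 - 2072)) = 1/(9454 - 2109) = 1/7345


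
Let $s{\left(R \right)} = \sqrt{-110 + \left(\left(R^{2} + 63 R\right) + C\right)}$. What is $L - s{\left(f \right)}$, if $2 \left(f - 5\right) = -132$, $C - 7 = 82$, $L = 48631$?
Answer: $48631 - i \sqrt{143} \approx 48631.0 - 11.958 i$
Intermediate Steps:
$C = 89$ ($C = 7 + 82 = 89$)
$f = -61$ ($f = 5 + \frac{1}{2} \left(-132\right) = 5 - 66 = -61$)
$s{\left(R \right)} = \sqrt{-21 + R^{2} + 63 R}$ ($s{\left(R \right)} = \sqrt{-110 + \left(\left(R^{2} + 63 R\right) + 89\right)} = \sqrt{-110 + \left(89 + R^{2} + 63 R\right)} = \sqrt{-21 + R^{2} + 63 R}$)
$L - s{\left(f \right)} = 48631 - \sqrt{-21 + \left(-61\right)^{2} + 63 \left(-61\right)} = 48631 - \sqrt{-21 + 3721 - 3843} = 48631 - \sqrt{-143} = 48631 - i \sqrt{143}$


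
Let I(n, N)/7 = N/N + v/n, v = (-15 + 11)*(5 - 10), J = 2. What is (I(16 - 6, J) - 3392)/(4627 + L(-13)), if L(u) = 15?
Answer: -3371/4642 ≈ -0.72620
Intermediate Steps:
v = 20 (v = -4*(-5) = 20)
I(n, N) = 7 + 140/n (I(n, N) = 7*(N/N + 20/n) = 7*(1 + 20/n) = 7 + 140/n)
(I(16 - 6, J) - 3392)/(4627 + L(-13)) = ((7 + 140/(16 - 6)) - 3392)/(4627 + 15) = ((7 + 140/10) - 3392)/4642 = ((7 + 140*(⅒)) - 3392)*(1/4642) = ((7 + 14) - 3392)*(1/4642) = (21 - 3392)*(1/4642) = -3371*1/4642 = -3371/4642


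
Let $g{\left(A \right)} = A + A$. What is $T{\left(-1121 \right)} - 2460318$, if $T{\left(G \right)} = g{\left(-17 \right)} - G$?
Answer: $-2459231$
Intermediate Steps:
$g{\left(A \right)} = 2 A$
$T{\left(G \right)} = -34 - G$ ($T{\left(G \right)} = 2 \left(-17\right) - G = -34 - G$)
$T{\left(-1121 \right)} - 2460318 = \left(-34 - -1121\right) - 2460318 = \left(-34 + 1121\right) - 2460318 = 1087 - 2460318 = -2459231$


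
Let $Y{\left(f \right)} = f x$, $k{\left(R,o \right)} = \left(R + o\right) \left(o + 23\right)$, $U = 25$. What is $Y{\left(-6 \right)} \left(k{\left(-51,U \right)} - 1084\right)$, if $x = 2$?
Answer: $27984$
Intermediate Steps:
$k{\left(R,o \right)} = \left(23 + o\right) \left(R + o\right)$ ($k{\left(R,o \right)} = \left(R + o\right) \left(23 + o\right) = \left(23 + o\right) \left(R + o\right)$)
$Y{\left(f \right)} = 2 f$ ($Y{\left(f \right)} = f 2 = 2 f$)
$Y{\left(-6 \right)} \left(k{\left(-51,U \right)} - 1084\right) = 2 \left(-6\right) \left(\left(25^{2} + 23 \left(-51\right) + 23 \cdot 25 - 1275\right) - 1084\right) = - 12 \left(\left(625 - 1173 + 575 - 1275\right) - 1084\right) = - 12 \left(-1248 - 1084\right) = \left(-12\right) \left(-2332\right) = 27984$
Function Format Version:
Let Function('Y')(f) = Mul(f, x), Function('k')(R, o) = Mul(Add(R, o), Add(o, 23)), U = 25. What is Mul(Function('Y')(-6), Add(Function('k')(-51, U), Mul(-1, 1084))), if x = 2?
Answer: 27984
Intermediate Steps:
Function('k')(R, o) = Mul(Add(23, o), Add(R, o)) (Function('k')(R, o) = Mul(Add(R, o), Add(23, o)) = Mul(Add(23, o), Add(R, o)))
Function('Y')(f) = Mul(2, f) (Function('Y')(f) = Mul(f, 2) = Mul(2, f))
Mul(Function('Y')(-6), Add(Function('k')(-51, U), Mul(-1, 1084))) = Mul(Mul(2, -6), Add(Add(Pow(25, 2), Mul(23, -51), Mul(23, 25), Mul(-51, 25)), Mul(-1, 1084))) = Mul(-12, Add(Add(625, -1173, 575, -1275), -1084)) = Mul(-12, Add(-1248, -1084)) = Mul(-12, -2332) = 27984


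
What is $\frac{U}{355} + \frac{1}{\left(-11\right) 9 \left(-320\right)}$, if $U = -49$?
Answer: $- \frac{310393}{2249280} \approx -0.138$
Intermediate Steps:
$\frac{U}{355} + \frac{1}{\left(-11\right) 9 \left(-320\right)} = - \frac{49}{355} + \frac{1}{\left(-11\right) 9 \left(-320\right)} = \left(-49\right) \frac{1}{355} + \frac{1}{-99} \left(- \frac{1}{320}\right) = - \frac{49}{355} - - \frac{1}{31680} = - \frac{49}{355} + \frac{1}{31680} = - \frac{310393}{2249280}$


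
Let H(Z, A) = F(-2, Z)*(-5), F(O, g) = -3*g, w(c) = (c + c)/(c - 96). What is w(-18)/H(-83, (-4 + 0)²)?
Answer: -2/7885 ≈ -0.00025365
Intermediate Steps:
w(c) = 2*c/(-96 + c) (w(c) = (2*c)/(-96 + c) = 2*c/(-96 + c))
H(Z, A) = 15*Z (H(Z, A) = -3*Z*(-5) = 15*Z)
w(-18)/H(-83, (-4 + 0)²) = (2*(-18)/(-96 - 18))/((15*(-83))) = (2*(-18)/(-114))/(-1245) = (2*(-18)*(-1/114))*(-1/1245) = (6/19)*(-1/1245) = -2/7885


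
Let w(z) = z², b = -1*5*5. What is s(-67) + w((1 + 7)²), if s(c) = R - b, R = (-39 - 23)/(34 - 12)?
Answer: 45300/11 ≈ 4118.2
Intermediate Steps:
R = -31/11 (R = -62/22 = -62*1/22 = -31/11 ≈ -2.8182)
b = -25 (b = -5*5 = -25)
s(c) = 244/11 (s(c) = -31/11 - 1*(-25) = -31/11 + 25 = 244/11)
s(-67) + w((1 + 7)²) = 244/11 + ((1 + 7)²)² = 244/11 + (8²)² = 244/11 + 64² = 244/11 + 4096 = 45300/11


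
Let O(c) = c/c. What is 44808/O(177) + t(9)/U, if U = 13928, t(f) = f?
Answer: 624085833/13928 ≈ 44808.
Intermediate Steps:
O(c) = 1
44808/O(177) + t(9)/U = 44808/1 + 9/13928 = 44808*1 + 9*(1/13928) = 44808 + 9/13928 = 624085833/13928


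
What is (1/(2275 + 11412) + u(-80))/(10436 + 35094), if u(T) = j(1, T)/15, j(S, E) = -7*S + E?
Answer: -198459/1557922775 ≈ -0.00012739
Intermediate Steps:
j(S, E) = E - 7*S
u(T) = -7/15 + T/15 (u(T) = (T - 7*1)/15 = (T - 7)*(1/15) = (-7 + T)*(1/15) = -7/15 + T/15)
(1/(2275 + 11412) + u(-80))/(10436 + 35094) = (1/(2275 + 11412) + (-7/15 + (1/15)*(-80)))/(10436 + 35094) = (1/13687 + (-7/15 - 16/3))/45530 = (1/13687 - 29/5)*(1/45530) = -396918/68435*1/45530 = -198459/1557922775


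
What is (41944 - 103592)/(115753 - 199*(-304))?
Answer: -61648/176249 ≈ -0.34978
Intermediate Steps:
(41944 - 103592)/(115753 - 199*(-304)) = -61648/(115753 + 60496) = -61648/176249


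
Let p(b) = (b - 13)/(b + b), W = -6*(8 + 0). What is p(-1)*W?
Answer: -336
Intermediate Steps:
W = -48 (W = -6*8 = -48)
p(b) = (-13 + b)/(2*b) (p(b) = (-13 + b)/((2*b)) = (-13 + b)*(1/(2*b)) = (-13 + b)/(2*b))
p(-1)*W = ((½)*(-13 - 1)/(-1))*(-48) = ((½)*(-1)*(-14))*(-48) = 7*(-48) = -336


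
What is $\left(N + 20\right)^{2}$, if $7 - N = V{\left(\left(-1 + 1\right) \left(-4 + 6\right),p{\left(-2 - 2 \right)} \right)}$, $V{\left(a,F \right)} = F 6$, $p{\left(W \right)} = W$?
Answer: $2601$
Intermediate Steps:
$V{\left(a,F \right)} = 6 F$
$N = 31$ ($N = 7 - 6 \left(-2 - 2\right) = 7 - 6 \left(-4\right) = 7 - -24 = 7 + 24 = 31$)
$\left(N + 20\right)^{2} = \left(31 + 20\right)^{2} = 51^{2} = 2601$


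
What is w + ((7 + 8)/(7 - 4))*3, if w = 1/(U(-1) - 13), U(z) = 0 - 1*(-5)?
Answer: 119/8 ≈ 14.875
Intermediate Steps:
U(z) = 5 (U(z) = 0 + 5 = 5)
w = -⅛ (w = 1/(5 - 13) = 1/(-8) = -⅛ ≈ -0.12500)
w + ((7 + 8)/(7 - 4))*3 = -⅛ + ((7 + 8)/(7 - 4))*3 = -⅛ + (15/3)*3 = -⅛ + (15*(⅓))*3 = -⅛ + 5*3 = -⅛ + 15 = 119/8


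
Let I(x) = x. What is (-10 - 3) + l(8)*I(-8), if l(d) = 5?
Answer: -53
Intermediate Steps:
(-10 - 3) + l(8)*I(-8) = (-10 - 3) + 5*(-8) = -13 - 40 = -53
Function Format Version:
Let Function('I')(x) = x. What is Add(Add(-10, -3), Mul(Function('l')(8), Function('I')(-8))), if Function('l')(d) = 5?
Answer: -53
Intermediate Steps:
Add(Add(-10, -3), Mul(Function('l')(8), Function('I')(-8))) = Add(Add(-10, -3), Mul(5, -8)) = Add(-13, -40) = -53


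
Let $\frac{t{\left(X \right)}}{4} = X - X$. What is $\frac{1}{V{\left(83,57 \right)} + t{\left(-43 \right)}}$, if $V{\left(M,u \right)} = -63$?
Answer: $- \frac{1}{63} \approx -0.015873$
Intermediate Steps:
$t{\left(X \right)} = 0$ ($t{\left(X \right)} = 4 \left(X - X\right) = 4 \cdot 0 = 0$)
$\frac{1}{V{\left(83,57 \right)} + t{\left(-43 \right)}} = \frac{1}{-63 + 0} = \frac{1}{-63} = - \frac{1}{63}$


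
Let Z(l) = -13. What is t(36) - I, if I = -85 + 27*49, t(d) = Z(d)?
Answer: -1251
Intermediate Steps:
t(d) = -13
I = 1238 (I = -85 + 1323 = 1238)
t(36) - I = -13 - 1*1238 = -13 - 1238 = -1251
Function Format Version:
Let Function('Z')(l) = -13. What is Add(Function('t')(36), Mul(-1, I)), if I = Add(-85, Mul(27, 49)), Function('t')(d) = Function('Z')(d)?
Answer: -1251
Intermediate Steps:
Function('t')(d) = -13
I = 1238 (I = Add(-85, 1323) = 1238)
Add(Function('t')(36), Mul(-1, I)) = Add(-13, Mul(-1, 1238)) = Add(-13, -1238) = -1251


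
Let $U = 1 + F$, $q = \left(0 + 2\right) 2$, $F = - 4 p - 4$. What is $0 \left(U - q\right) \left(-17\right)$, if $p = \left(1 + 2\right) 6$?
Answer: $0$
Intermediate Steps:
$p = 18$ ($p = 3 \cdot 6 = 18$)
$F = -76$ ($F = \left(-4\right) 18 - 4 = -72 - 4 = -76$)
$q = 4$ ($q = 2 \cdot 2 = 4$)
$U = -75$ ($U = 1 - 76 = -75$)
$0 \left(U - q\right) \left(-17\right) = 0 \left(-75 - 4\right) \left(-17\right) = 0 \left(-79\right) \left(-17\right) = 0 \left(-17\right) = 0$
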